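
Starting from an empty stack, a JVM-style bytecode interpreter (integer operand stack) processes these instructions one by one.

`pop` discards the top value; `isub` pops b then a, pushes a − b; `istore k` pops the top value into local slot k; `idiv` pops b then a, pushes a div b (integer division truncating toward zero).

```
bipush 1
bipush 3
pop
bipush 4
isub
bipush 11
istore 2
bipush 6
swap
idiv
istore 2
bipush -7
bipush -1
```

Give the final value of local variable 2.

-2

bipush 1  -> [1]
bipush 3  -> [1, 3]
pop       -> [1]
bipush 4  -> [1, 4]
isub      -> [-3]
bipush 11 -> [-3, 11]
istore 2  -> [-3]
bipush 6  -> [-3, 6]
swap      -> [6, -3]
idiv      -> [-2]
istore 2  -> []
bipush -7 -> [-7]
bipush -1 -> [-7, -1]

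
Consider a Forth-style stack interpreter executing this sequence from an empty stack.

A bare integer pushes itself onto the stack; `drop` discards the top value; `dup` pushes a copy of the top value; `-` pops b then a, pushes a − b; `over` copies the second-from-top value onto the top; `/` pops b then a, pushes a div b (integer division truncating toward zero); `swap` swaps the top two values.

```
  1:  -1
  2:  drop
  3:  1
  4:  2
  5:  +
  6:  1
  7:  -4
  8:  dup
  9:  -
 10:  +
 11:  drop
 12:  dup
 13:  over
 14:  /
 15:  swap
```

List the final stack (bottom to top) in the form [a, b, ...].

-1   : [-1]
drop : []
1    : [1]
2    : [1, 2]
+    : [3]
1    : [3, 1]
-4   : [3, 1, -4]
dup  : [3, 1, -4, -4]
-    : [3, 1, 0]
+    : [3, 1]
drop : [3]
dup  : [3, 3]
over : [3, 3, 3]
/    : [3, 1]
swap : [1, 3]

[1, 3]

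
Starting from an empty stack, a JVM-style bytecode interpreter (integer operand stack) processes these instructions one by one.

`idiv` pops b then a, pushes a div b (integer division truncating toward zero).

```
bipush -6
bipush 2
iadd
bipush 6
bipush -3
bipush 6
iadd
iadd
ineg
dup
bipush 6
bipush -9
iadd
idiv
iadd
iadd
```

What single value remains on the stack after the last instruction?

bipush -6  [-6]
bipush 2   [-6, 2]
iadd       [-4]
bipush 6   [-4, 6]
bipush -3  [-4, 6, -3]
bipush 6   [-4, 6, -3, 6]
iadd       [-4, 6, 3]
iadd       [-4, 9]
ineg       [-4, -9]
dup        [-4, -9, -9]
bipush 6   [-4, -9, -9, 6]
bipush -9  [-4, -9, -9, 6, -9]
iadd       [-4, -9, -9, -3]
idiv       [-4, -9, 3]
iadd       [-4, -6]
iadd       [-10]

-10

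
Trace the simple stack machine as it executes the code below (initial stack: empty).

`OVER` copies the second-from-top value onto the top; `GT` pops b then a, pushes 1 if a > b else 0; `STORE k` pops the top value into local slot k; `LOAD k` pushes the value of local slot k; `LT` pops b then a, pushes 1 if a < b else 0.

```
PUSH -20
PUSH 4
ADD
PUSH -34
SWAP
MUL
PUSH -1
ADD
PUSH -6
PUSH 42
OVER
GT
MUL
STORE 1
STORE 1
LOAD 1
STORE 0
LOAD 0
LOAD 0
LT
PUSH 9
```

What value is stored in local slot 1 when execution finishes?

PUSH -20 → [-20]
PUSH 4   → [-20, 4]
ADD      → [-16]
PUSH -34 → [-16, -34]
SWAP     → [-34, -16]
MUL      → [544]
PUSH -1  → [544, -1]
ADD      → [543]
PUSH -6  → [543, -6]
PUSH 42  → [543, -6, 42]
OVER     → [543, -6, 42, -6]
GT       → [543, -6, 1]
MUL      → [543, -6]
STORE 1  → [543]
STORE 1  → []
LOAD 1   → [543]
STORE 0  → []
LOAD 0   → [543]
LOAD 0   → [543, 543]
LT       → [0]
PUSH 9   → [0, 9]

543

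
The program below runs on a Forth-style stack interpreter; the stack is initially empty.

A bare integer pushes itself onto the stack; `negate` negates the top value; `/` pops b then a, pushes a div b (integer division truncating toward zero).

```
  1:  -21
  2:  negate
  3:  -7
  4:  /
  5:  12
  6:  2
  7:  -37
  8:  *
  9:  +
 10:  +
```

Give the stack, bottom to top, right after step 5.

-21     [-21]
negate  [21]
-7      [21, -7]
/       [-3]
12      [-3, 12]

[-3, 12]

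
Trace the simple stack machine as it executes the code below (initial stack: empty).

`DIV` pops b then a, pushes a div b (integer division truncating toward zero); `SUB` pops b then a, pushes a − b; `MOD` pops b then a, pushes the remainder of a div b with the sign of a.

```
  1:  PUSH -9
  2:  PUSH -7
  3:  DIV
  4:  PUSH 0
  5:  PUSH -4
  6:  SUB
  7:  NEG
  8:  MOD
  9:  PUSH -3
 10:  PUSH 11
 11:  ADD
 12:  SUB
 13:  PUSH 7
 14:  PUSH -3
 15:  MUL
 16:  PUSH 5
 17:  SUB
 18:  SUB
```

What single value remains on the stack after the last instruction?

19

PUSH -9  [-9]
PUSH -7  [-9, -7]
DIV      [1]
PUSH 0   [1, 0]
PUSH -4  [1, 0, -4]
SUB      [1, 4]
NEG      [1, -4]
MOD      [1]
PUSH -3  [1, -3]
PUSH 11  [1, -3, 11]
ADD      [1, 8]
SUB      [-7]
PUSH 7   [-7, 7]
PUSH -3  [-7, 7, -3]
MUL      [-7, -21]
PUSH 5   [-7, -21, 5]
SUB      [-7, -26]
SUB      [19]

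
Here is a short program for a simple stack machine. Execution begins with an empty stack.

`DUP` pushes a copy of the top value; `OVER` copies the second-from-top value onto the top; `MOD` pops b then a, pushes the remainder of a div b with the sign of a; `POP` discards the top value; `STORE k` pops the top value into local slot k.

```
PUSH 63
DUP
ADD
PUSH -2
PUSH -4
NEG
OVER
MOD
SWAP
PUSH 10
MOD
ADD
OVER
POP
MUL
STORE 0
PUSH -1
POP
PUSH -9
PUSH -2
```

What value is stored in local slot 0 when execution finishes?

PUSH 63 -> 63
DUP     -> 63 63
ADD     -> 126
PUSH -2 -> 126 -2
PUSH -4 -> 126 -2 -4
NEG     -> 126 -2 4
OVER    -> 126 -2 4 -2
MOD     -> 126 -2 0
SWAP    -> 126 0 -2
PUSH 10 -> 126 0 -2 10
MOD     -> 126 0 -2
ADD     -> 126 -2
OVER    -> 126 -2 126
POP     -> 126 -2
MUL     -> -252
STORE 0 -> (empty)
PUSH -1 -> -1
POP     -> (empty)
PUSH -9 -> -9
PUSH -2 -> -9 -2

-252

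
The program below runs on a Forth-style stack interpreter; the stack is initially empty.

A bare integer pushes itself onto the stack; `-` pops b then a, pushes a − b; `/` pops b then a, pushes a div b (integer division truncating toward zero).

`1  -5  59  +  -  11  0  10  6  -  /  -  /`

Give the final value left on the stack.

1  -> [1]
-5 -> [1, -5]
59 -> [1, -5, 59]
+  -> [1, 54]
-  -> [-53]
11 -> [-53, 11]
0  -> [-53, 11, 0]
10 -> [-53, 11, 0, 10]
6  -> [-53, 11, 0, 10, 6]
-  -> [-53, 11, 0, 4]
/  -> [-53, 11, 0]
-  -> [-53, 11]
/  -> [-4]

-4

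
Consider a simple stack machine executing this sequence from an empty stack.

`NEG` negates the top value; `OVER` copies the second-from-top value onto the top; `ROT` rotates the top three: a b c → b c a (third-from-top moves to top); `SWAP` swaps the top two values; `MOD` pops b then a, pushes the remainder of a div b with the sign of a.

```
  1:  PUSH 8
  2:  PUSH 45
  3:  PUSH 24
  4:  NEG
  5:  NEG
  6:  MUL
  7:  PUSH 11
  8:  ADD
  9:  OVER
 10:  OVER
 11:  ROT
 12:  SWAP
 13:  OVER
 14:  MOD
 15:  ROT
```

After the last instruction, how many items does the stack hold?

PUSH 8  → [8]
PUSH 45 → [8, 45]
PUSH 24 → [8, 45, 24]
NEG     → [8, 45, -24]
NEG     → [8, 45, 24]
MUL     → [8, 1080]
PUSH 11 → [8, 1080, 11]
ADD     → [8, 1091]
OVER    → [8, 1091, 8]
OVER    → [8, 1091, 8, 1091]
ROT     → [8, 8, 1091, 1091]
SWAP    → [8, 8, 1091, 1091]
OVER    → [8, 8, 1091, 1091, 1091]
MOD     → [8, 8, 1091, 0]
ROT     → [8, 1091, 0, 8]

4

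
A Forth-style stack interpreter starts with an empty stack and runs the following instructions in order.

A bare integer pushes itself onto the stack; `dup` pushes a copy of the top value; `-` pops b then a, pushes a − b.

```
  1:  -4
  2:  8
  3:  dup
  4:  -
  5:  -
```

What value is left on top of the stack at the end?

-4  -> -4
8   -> -4 8
dup -> -4 8 8
-   -> -4 0
-   -> -4

-4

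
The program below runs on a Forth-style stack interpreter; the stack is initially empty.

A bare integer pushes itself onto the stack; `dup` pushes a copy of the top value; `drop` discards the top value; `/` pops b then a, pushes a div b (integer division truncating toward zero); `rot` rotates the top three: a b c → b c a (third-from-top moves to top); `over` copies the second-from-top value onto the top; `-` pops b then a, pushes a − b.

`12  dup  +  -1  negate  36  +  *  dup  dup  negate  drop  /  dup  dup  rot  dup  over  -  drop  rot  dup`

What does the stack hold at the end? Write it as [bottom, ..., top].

[1, 1, 1, 1]

12     → 12
dup    → 12 12
+      → 24
-1     → 24 -1
negate → 24 1
36     → 24 1 36
+      → 24 37
*      → 888
dup    → 888 888
dup    → 888 888 888
negate → 888 888 -888
drop   → 888 888
/      → 1
dup    → 1 1
dup    → 1 1 1
rot    → 1 1 1
dup    → 1 1 1 1
over   → 1 1 1 1 1
-      → 1 1 1 0
drop   → 1 1 1
rot    → 1 1 1
dup    → 1 1 1 1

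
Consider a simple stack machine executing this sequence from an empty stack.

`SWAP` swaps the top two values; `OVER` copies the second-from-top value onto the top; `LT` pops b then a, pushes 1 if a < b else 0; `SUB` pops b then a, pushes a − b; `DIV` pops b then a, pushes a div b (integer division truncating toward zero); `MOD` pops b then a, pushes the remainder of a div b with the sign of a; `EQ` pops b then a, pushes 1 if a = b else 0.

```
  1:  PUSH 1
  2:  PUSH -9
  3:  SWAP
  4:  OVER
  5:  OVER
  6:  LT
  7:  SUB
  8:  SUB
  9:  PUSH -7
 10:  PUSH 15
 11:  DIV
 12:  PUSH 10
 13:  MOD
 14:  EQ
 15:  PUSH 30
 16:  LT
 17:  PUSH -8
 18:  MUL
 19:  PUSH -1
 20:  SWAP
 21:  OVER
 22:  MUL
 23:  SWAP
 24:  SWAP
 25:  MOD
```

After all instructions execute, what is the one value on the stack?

PUSH 1  → [1]
PUSH -9 → [1, -9]
SWAP    → [-9, 1]
OVER    → [-9, 1, -9]
OVER    → [-9, 1, -9, 1]
LT      → [-9, 1, 1]
SUB     → [-9, 0]
SUB     → [-9]
PUSH -7 → [-9, -7]
PUSH 15 → [-9, -7, 15]
DIV     → [-9, 0]
PUSH 10 → [-9, 0, 10]
MOD     → [-9, 0]
EQ      → [0]
PUSH 30 → [0, 30]
LT      → [1]
PUSH -8 → [1, -8]
MUL     → [-8]
PUSH -1 → [-8, -1]
SWAP    → [-1, -8]
OVER    → [-1, -8, -1]
MUL     → [-1, 8]
SWAP    → [8, -1]
SWAP    → [-1, 8]
MOD     → [-1]

-1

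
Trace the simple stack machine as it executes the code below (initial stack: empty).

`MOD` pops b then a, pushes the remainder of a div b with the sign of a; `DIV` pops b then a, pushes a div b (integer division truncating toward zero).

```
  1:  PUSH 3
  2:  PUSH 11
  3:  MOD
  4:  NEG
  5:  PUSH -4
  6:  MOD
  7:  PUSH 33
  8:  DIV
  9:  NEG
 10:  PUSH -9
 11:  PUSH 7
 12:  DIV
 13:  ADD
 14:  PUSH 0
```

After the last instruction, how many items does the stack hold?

2

PUSH 3  → [3]
PUSH 11 → [3, 11]
MOD     → [3]
NEG     → [-3]
PUSH -4 → [-3, -4]
MOD     → [-3]
PUSH 33 → [-3, 33]
DIV     → [0]
NEG     → [0]
PUSH -9 → [0, -9]
PUSH 7  → [0, -9, 7]
DIV     → [0, -1]
ADD     → [-1]
PUSH 0  → [-1, 0]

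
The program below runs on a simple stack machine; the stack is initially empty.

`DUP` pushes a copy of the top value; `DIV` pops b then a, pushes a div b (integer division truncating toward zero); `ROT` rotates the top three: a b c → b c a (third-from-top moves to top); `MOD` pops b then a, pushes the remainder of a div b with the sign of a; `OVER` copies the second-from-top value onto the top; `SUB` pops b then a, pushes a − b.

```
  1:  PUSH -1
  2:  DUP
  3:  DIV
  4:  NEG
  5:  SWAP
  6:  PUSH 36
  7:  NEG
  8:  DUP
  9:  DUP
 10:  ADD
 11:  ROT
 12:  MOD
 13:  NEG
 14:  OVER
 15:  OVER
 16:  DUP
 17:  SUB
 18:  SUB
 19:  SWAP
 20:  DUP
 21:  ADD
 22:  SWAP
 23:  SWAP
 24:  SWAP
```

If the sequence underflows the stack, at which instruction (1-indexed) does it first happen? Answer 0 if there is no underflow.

PUSH -1 : -1
DUP     : -1 -1
DIV     : 1
NEG     : -1
SWAP  — needs 2 operands, stack has 1 → underflow

5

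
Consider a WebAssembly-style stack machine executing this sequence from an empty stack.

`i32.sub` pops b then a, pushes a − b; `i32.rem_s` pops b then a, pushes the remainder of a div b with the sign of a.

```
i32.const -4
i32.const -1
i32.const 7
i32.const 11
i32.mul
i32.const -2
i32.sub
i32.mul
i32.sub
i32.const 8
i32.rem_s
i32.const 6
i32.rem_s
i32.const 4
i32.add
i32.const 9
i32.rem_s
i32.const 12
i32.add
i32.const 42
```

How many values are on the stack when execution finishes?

i32.const -4 → [-4]
i32.const -1 → [-4, -1]
i32.const 7  → [-4, -1, 7]
i32.const 11 → [-4, -1, 7, 11]
i32.mul      → [-4, -1, 77]
i32.const -2 → [-4, -1, 77, -2]
i32.sub      → [-4, -1, 79]
i32.mul      → [-4, -79]
i32.sub      → [75]
i32.const 8  → [75, 8]
i32.rem_s    → [3]
i32.const 6  → [3, 6]
i32.rem_s    → [3]
i32.const 4  → [3, 4]
i32.add      → [7]
i32.const 9  → [7, 9]
i32.rem_s    → [7]
i32.const 12 → [7, 12]
i32.add      → [19]
i32.const 42 → [19, 42]

2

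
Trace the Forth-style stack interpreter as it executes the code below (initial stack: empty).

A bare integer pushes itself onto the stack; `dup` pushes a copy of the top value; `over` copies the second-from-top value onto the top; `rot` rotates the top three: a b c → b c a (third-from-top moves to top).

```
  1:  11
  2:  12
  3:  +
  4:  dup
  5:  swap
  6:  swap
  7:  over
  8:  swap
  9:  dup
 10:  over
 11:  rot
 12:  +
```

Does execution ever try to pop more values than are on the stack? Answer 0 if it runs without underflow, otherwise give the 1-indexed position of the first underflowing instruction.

11   → 11
12   → 11 12
+    → 23
dup  → 23 23
swap → 23 23
swap → 23 23
over → 23 23 23
swap → 23 23 23
dup  → 23 23 23 23
over → 23 23 23 23 23
rot  → 23 23 23 23 23
+    → 23 23 23 46

0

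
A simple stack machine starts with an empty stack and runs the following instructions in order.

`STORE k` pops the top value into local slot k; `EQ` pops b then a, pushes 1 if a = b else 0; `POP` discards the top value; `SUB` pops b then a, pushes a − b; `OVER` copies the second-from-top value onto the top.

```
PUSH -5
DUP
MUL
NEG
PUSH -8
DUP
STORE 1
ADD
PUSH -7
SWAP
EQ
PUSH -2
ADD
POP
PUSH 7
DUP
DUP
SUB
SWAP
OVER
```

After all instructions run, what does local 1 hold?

-8

PUSH -5 -> [-5]
DUP     -> [-5, -5]
MUL     -> [25]
NEG     -> [-25]
PUSH -8 -> [-25, -8]
DUP     -> [-25, -8, -8]
STORE 1 -> [-25, -8]
ADD     -> [-33]
PUSH -7 -> [-33, -7]
SWAP    -> [-7, -33]
EQ      -> [0]
PUSH -2 -> [0, -2]
ADD     -> [-2]
POP     -> []
PUSH 7  -> [7]
DUP     -> [7, 7]
DUP     -> [7, 7, 7]
SUB     -> [7, 0]
SWAP    -> [0, 7]
OVER    -> [0, 7, 0]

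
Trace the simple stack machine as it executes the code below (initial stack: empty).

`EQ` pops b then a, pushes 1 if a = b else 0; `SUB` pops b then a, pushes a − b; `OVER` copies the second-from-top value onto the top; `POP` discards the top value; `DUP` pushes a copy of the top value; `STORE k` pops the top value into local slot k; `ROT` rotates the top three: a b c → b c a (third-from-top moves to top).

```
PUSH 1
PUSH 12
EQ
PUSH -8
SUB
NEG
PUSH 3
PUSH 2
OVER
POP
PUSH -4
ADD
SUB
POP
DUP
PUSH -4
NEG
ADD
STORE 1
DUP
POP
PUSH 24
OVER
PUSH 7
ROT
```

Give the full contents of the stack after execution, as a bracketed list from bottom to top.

[-8, -8, 7, 24]

PUSH 1  → [1]
PUSH 12 → [1, 12]
EQ      → [0]
PUSH -8 → [0, -8]
SUB     → [8]
NEG     → [-8]
PUSH 3  → [-8, 3]
PUSH 2  → [-8, 3, 2]
OVER    → [-8, 3, 2, 3]
POP     → [-8, 3, 2]
PUSH -4 → [-8, 3, 2, -4]
ADD     → [-8, 3, -2]
SUB     → [-8, 5]
POP     → [-8]
DUP     → [-8, -8]
PUSH -4 → [-8, -8, -4]
NEG     → [-8, -8, 4]
ADD     → [-8, -4]
STORE 1 → [-8]
DUP     → [-8, -8]
POP     → [-8]
PUSH 24 → [-8, 24]
OVER    → [-8, 24, -8]
PUSH 7  → [-8, 24, -8, 7]
ROT     → [-8, -8, 7, 24]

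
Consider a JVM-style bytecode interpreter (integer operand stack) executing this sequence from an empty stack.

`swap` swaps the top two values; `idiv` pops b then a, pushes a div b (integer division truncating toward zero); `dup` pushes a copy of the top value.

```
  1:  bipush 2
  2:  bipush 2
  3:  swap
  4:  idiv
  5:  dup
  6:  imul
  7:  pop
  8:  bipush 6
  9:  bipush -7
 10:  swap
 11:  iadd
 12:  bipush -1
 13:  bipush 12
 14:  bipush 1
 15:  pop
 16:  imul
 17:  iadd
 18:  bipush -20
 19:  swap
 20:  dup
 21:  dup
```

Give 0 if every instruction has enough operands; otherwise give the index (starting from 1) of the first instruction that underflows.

0

bipush 2   → 2
bipush 2   → 2 2
swap       → 2 2
idiv       → 1
dup        → 1 1
imul       → 1
pop        → (empty)
bipush 6   → 6
bipush -7  → 6 -7
swap       → -7 6
iadd       → -1
bipush -1  → -1 -1
bipush 12  → -1 -1 12
bipush 1   → -1 -1 12 1
pop        → -1 -1 12
imul       → -1 -12
iadd       → -13
bipush -20 → -13 -20
swap       → -20 -13
dup        → -20 -13 -13
dup        → -20 -13 -13 -13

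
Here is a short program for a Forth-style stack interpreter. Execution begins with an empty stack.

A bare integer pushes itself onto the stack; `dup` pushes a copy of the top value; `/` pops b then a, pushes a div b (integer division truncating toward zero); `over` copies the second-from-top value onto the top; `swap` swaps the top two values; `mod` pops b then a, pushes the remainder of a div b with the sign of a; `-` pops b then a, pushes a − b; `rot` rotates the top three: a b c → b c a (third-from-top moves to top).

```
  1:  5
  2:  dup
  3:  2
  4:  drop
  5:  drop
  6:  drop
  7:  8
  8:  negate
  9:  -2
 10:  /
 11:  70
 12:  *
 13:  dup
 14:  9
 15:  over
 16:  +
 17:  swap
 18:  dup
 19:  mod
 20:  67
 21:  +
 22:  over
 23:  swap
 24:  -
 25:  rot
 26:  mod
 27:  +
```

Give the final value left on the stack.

5      -> 5
dup    -> 5 5
2      -> 5 5 2
drop   -> 5 5
drop   -> 5
drop   -> (empty)
8      -> 8
negate -> -8
-2     -> -8 -2
/      -> 4
70     -> 4 70
*      -> 280
dup    -> 280 280
9      -> 280 280 9
over   -> 280 280 9 280
+      -> 280 280 289
swap   -> 280 289 280
dup    -> 280 289 280 280
mod    -> 280 289 0
67     -> 280 289 0 67
+      -> 280 289 67
over   -> 280 289 67 289
swap   -> 280 289 289 67
-      -> 280 289 222
rot    -> 289 222 280
mod    -> 289 222
+      -> 511

511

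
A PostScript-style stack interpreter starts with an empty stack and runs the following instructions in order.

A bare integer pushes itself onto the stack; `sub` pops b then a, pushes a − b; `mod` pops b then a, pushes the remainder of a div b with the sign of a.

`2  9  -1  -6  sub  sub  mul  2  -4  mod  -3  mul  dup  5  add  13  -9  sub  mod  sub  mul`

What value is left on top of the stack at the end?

2   : 2
9   : 2 9
-1  : 2 9 -1
-6  : 2 9 -1 -6
sub : 2 9 5
sub : 2 4
mul : 8
2   : 8 2
-4  : 8 2 -4
mod : 8 2
-3  : 8 2 -3
mul : 8 -6
dup : 8 -6 -6
5   : 8 -6 -6 5
add : 8 -6 -1
13  : 8 -6 -1 13
-9  : 8 -6 -1 13 -9
sub : 8 -6 -1 22
mod : 8 -6 -1
sub : 8 -5
mul : -40

-40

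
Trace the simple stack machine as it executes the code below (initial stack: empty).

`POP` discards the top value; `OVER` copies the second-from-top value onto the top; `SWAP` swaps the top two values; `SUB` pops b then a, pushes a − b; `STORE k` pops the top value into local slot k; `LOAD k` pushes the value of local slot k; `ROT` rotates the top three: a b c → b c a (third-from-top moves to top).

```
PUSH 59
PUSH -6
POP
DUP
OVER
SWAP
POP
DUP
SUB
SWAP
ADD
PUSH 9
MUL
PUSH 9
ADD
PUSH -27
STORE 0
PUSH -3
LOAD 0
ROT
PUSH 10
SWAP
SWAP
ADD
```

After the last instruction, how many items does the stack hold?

PUSH 59  : 59
PUSH -6  : 59 -6
POP      : 59
DUP      : 59 59
OVER     : 59 59 59
SWAP     : 59 59 59
POP      : 59 59
DUP      : 59 59 59
SUB      : 59 0
SWAP     : 0 59
ADD      : 59
PUSH 9   : 59 9
MUL      : 531
PUSH 9   : 531 9
ADD      : 540
PUSH -27 : 540 -27
STORE 0  : 540
PUSH -3  : 540 -3
LOAD 0   : 540 -3 -27
ROT      : -3 -27 540
PUSH 10  : -3 -27 540 10
SWAP     : -3 -27 10 540
SWAP     : -3 -27 540 10
ADD      : -3 -27 550

3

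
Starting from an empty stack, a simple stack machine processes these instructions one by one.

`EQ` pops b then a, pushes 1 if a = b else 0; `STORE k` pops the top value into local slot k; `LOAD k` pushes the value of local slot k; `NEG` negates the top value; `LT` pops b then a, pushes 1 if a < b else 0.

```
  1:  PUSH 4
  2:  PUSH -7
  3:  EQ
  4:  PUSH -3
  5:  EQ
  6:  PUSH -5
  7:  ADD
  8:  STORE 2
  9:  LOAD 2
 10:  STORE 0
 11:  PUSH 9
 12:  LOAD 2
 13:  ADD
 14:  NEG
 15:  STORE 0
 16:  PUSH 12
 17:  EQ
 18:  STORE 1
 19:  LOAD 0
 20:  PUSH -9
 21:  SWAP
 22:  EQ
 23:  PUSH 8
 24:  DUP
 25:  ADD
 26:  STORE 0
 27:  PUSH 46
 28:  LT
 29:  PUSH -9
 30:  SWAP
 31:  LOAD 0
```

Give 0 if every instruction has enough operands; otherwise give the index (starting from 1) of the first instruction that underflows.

PUSH 4  → [4]
PUSH -7 → [4, -7]
EQ      → [0]
PUSH -3 → [0, -3]
EQ      → [0]
PUSH -5 → [0, -5]
ADD     → [-5]
STORE 2 → []
LOAD 2  → [-5]
STORE 0 → []
PUSH 9  → [9]
LOAD 2  → [9, -5]
ADD     → [4]
NEG     → [-4]
STORE 0 → []
PUSH 12 → [12]
EQ  — needs 2 operands, stack has 1 → underflow

17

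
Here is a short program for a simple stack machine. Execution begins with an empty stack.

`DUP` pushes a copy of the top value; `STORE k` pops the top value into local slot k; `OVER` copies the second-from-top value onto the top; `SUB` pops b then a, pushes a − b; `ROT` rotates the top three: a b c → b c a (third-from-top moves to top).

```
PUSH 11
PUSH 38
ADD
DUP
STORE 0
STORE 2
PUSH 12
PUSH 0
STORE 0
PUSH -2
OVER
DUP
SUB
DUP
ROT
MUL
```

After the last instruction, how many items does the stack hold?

3

PUSH 11 → [11]
PUSH 38 → [11, 38]
ADD     → [49]
DUP     → [49, 49]
STORE 0 → [49]
STORE 2 → []
PUSH 12 → [12]
PUSH 0  → [12, 0]
STORE 0 → [12]
PUSH -2 → [12, -2]
OVER    → [12, -2, 12]
DUP     → [12, -2, 12, 12]
SUB     → [12, -2, 0]
DUP     → [12, -2, 0, 0]
ROT     → [12, 0, 0, -2]
MUL     → [12, 0, 0]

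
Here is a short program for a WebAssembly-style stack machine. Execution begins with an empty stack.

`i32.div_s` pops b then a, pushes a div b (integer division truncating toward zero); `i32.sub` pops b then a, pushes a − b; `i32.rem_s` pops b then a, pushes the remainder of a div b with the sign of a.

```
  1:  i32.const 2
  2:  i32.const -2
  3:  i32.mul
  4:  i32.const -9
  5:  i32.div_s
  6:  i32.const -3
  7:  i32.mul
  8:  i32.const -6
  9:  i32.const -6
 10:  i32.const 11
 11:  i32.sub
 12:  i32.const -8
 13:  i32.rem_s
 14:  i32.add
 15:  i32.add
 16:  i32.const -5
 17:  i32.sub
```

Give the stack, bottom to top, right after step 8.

i32.const 2  : 2
i32.const -2 : 2 -2
i32.mul      : -4
i32.const -9 : -4 -9
i32.div_s    : 0
i32.const -3 : 0 -3
i32.mul      : 0
i32.const -6 : 0 -6

[0, -6]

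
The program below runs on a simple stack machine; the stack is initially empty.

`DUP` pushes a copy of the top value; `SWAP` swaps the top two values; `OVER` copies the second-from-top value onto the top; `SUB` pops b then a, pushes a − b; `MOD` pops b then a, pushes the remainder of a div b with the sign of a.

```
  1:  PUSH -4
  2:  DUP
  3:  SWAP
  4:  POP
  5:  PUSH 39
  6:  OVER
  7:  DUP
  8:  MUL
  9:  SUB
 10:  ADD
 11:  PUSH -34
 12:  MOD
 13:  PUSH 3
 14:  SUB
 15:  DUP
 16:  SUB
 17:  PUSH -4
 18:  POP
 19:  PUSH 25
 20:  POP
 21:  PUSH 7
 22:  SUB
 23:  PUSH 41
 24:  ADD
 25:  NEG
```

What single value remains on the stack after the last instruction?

PUSH -4  : [-4]
DUP      : [-4, -4]
SWAP     : [-4, -4]
POP      : [-4]
PUSH 39  : [-4, 39]
OVER     : [-4, 39, -4]
DUP      : [-4, 39, -4, -4]
MUL      : [-4, 39, 16]
SUB      : [-4, 23]
ADD      : [19]
PUSH -34 : [19, -34]
MOD      : [19]
PUSH 3   : [19, 3]
SUB      : [16]
DUP      : [16, 16]
SUB      : [0]
PUSH -4  : [0, -4]
POP      : [0]
PUSH 25  : [0, 25]
POP      : [0]
PUSH 7   : [0, 7]
SUB      : [-7]
PUSH 41  : [-7, 41]
ADD      : [34]
NEG      : [-34]

-34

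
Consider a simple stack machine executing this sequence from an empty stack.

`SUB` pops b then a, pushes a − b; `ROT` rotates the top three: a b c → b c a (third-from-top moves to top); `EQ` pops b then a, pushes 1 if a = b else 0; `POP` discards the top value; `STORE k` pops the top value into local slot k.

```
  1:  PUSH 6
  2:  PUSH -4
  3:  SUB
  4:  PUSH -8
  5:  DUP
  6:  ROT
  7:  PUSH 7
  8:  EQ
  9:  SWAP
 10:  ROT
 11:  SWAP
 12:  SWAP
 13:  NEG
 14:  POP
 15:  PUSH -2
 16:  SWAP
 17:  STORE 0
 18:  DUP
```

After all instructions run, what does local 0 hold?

PUSH 6  -> [6]
PUSH -4 -> [6, -4]
SUB     -> [10]
PUSH -8 -> [10, -8]
DUP     -> [10, -8, -8]
ROT     -> [-8, -8, 10]
PUSH 7  -> [-8, -8, 10, 7]
EQ      -> [-8, -8, 0]
SWAP    -> [-8, 0, -8]
ROT     -> [0, -8, -8]
SWAP    -> [0, -8, -8]
SWAP    -> [0, -8, -8]
NEG     -> [0, -8, 8]
POP     -> [0, -8]
PUSH -2 -> [0, -8, -2]
SWAP    -> [0, -2, -8]
STORE 0 -> [0, -2]
DUP     -> [0, -2, -2]

-8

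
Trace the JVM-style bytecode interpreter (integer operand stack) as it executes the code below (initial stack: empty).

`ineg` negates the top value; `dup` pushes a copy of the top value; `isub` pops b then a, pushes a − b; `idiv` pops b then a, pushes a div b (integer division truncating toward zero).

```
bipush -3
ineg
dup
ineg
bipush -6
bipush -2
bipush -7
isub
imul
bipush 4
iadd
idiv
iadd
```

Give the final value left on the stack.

bipush -3 : -3
ineg      : 3
dup       : 3 3
ineg      : 3 -3
bipush -6 : 3 -3 -6
bipush -2 : 3 -3 -6 -2
bipush -7 : 3 -3 -6 -2 -7
isub      : 3 -3 -6 5
imul      : 3 -3 -30
bipush 4  : 3 -3 -30 4
iadd      : 3 -3 -26
idiv      : 3 0
iadd      : 3

3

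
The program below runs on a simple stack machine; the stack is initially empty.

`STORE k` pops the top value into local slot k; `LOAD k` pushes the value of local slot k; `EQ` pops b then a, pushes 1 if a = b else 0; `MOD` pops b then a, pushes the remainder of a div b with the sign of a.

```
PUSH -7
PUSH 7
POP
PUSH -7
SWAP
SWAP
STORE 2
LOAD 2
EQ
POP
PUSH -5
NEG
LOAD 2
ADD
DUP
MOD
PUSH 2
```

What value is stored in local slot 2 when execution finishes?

PUSH -7  [-7]
PUSH 7   [-7, 7]
POP      [-7]
PUSH -7  [-7, -7]
SWAP     [-7, -7]
SWAP     [-7, -7]
STORE 2  [-7]
LOAD 2   [-7, -7]
EQ       [1]
POP      []
PUSH -5  [-5]
NEG      [5]
LOAD 2   [5, -7]
ADD      [-2]
DUP      [-2, -2]
MOD      [0]
PUSH 2   [0, 2]

-7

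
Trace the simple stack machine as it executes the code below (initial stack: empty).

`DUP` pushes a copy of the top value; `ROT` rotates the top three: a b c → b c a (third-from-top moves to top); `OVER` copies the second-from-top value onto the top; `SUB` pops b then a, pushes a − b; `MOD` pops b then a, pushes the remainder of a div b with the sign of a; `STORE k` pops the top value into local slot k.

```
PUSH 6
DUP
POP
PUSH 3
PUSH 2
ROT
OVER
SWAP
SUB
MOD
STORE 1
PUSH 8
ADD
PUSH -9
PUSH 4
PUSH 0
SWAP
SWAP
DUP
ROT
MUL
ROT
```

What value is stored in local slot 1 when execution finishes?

PUSH 6  : [6]
DUP     : [6, 6]
POP     : [6]
PUSH 3  : [6, 3]
PUSH 2  : [6, 3, 2]
ROT     : [3, 2, 6]
OVER    : [3, 2, 6, 2]
SWAP    : [3, 2, 2, 6]
SUB     : [3, 2, -4]
MOD     : [3, 2]
STORE 1 : [3]
PUSH 8  : [3, 8]
ADD     : [11]
PUSH -9 : [11, -9]
PUSH 4  : [11, -9, 4]
PUSH 0  : [11, -9, 4, 0]
SWAP    : [11, -9, 0, 4]
SWAP    : [11, -9, 4, 0]
DUP     : [11, -9, 4, 0, 0]
ROT     : [11, -9, 0, 0, 4]
MUL     : [11, -9, 0, 0]
ROT     : [11, 0, 0, -9]

2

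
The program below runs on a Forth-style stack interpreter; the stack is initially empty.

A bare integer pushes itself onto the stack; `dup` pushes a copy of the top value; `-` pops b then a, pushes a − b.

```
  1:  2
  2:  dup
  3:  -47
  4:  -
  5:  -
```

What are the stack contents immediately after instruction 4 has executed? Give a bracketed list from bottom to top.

2   → [2]
dup → [2, 2]
-47 → [2, 2, -47]
-   → [2, 49]

[2, 49]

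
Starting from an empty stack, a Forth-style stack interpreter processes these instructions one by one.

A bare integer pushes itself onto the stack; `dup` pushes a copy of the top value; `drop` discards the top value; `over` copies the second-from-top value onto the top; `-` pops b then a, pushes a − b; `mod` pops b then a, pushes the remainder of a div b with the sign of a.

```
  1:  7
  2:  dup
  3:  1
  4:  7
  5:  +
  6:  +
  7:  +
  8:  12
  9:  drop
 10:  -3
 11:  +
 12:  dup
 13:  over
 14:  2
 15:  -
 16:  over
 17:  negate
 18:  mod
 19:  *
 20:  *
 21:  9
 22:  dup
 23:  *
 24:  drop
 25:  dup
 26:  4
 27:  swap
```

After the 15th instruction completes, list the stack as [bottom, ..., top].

[19, 19, 17]

7    → [7]
dup  → [7, 7]
1    → [7, 7, 1]
7    → [7, 7, 1, 7]
+    → [7, 7, 8]
+    → [7, 15]
+    → [22]
12   → [22, 12]
drop → [22]
-3   → [22, -3]
+    → [19]
dup  → [19, 19]
over → [19, 19, 19]
2    → [19, 19, 19, 2]
-    → [19, 19, 17]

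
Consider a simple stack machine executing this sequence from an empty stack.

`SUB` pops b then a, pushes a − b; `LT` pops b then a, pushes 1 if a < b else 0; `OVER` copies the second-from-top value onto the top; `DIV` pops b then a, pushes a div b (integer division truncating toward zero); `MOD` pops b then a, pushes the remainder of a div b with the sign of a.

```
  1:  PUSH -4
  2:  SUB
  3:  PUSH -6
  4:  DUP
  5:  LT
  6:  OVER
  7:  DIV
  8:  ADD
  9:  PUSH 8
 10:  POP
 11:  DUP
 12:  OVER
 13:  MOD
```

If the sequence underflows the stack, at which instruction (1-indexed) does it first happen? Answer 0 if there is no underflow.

2

PUSH -4 → [-4]
SUB  — needs 2 operands, stack has 1 → underflow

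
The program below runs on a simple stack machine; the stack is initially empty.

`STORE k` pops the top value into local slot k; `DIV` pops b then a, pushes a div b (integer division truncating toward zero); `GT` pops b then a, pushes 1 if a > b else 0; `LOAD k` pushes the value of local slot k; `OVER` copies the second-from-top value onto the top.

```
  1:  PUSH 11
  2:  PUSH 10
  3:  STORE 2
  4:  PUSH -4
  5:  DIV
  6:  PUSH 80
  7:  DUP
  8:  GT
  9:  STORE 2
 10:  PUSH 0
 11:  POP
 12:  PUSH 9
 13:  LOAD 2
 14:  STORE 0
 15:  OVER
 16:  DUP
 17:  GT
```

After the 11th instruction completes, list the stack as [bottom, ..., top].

PUSH 11 → [11]
PUSH 10 → [11, 10]
STORE 2 → [11]
PUSH -4 → [11, -4]
DIV     → [-2]
PUSH 80 → [-2, 80]
DUP     → [-2, 80, 80]
GT      → [-2, 0]
STORE 2 → [-2]
PUSH 0  → [-2, 0]
POP     → [-2]

[-2]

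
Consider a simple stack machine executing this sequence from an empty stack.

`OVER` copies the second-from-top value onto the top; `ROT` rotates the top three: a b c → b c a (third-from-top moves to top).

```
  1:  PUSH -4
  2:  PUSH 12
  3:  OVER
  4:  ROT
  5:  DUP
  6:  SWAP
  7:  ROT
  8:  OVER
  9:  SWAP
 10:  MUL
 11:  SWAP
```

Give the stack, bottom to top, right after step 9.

[12, -4, -4, -4, -4]

PUSH -4 : [-4]
PUSH 12 : [-4, 12]
OVER    : [-4, 12, -4]
ROT     : [12, -4, -4]
DUP     : [12, -4, -4, -4]
SWAP    : [12, -4, -4, -4]
ROT     : [12, -4, -4, -4]
OVER    : [12, -4, -4, -4, -4]
SWAP    : [12, -4, -4, -4, -4]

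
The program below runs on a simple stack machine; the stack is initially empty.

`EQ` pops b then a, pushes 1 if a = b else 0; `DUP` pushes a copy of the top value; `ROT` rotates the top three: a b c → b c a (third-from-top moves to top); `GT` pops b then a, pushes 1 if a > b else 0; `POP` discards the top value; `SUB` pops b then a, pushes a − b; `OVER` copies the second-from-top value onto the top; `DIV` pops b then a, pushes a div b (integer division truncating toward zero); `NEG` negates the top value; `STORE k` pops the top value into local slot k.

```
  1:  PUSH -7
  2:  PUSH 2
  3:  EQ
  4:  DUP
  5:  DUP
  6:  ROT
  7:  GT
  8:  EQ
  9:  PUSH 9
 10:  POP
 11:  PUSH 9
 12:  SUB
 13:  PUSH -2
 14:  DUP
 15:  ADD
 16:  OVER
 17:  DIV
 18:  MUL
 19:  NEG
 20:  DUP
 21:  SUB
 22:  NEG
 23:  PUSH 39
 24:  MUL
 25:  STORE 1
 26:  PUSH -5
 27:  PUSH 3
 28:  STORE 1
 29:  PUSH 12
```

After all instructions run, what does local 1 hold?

3

PUSH -7 : [-7]
PUSH 2  : [-7, 2]
EQ      : [0]
DUP     : [0, 0]
DUP     : [0, 0, 0]
ROT     : [0, 0, 0]
GT      : [0, 0]
EQ      : [1]
PUSH 9  : [1, 9]
POP     : [1]
PUSH 9  : [1, 9]
SUB     : [-8]
PUSH -2 : [-8, -2]
DUP     : [-8, -2, -2]
ADD     : [-8, -4]
OVER    : [-8, -4, -8]
DIV     : [-8, 0]
MUL     : [0]
NEG     : [0]
DUP     : [0, 0]
SUB     : [0]
NEG     : [0]
PUSH 39 : [0, 39]
MUL     : [0]
STORE 1 : []
PUSH -5 : [-5]
PUSH 3  : [-5, 3]
STORE 1 : [-5]
PUSH 12 : [-5, 12]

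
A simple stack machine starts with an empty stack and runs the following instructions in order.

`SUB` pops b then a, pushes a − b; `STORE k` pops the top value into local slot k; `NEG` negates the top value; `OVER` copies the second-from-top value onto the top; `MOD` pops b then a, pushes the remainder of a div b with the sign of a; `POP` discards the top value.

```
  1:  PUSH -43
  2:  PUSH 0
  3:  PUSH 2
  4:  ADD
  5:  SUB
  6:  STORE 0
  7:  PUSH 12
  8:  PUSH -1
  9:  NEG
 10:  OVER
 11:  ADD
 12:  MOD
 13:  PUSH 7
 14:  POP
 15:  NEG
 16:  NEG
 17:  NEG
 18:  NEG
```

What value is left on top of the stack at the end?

PUSH -43  -43
PUSH 0    -43 0
PUSH 2    -43 0 2
ADD       -43 2
SUB       -45
STORE 0   (empty)
PUSH 12   12
PUSH -1   12 -1
NEG       12 1
OVER      12 1 12
ADD       12 13
MOD       12
PUSH 7    12 7
POP       12
NEG       -12
NEG       12
NEG       -12
NEG       12

12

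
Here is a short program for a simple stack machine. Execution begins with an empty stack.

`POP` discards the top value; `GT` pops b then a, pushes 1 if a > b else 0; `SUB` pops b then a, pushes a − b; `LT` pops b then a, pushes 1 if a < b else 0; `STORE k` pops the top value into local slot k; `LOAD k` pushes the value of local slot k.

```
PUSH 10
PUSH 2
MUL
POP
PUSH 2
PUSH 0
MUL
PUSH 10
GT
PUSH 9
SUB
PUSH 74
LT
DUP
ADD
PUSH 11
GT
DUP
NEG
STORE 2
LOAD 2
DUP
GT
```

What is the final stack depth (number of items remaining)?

PUSH 10 -> [10]
PUSH 2  -> [10, 2]
MUL     -> [20]
POP     -> []
PUSH 2  -> [2]
PUSH 0  -> [2, 0]
MUL     -> [0]
PUSH 10 -> [0, 10]
GT      -> [0]
PUSH 9  -> [0, 9]
SUB     -> [-9]
PUSH 74 -> [-9, 74]
LT      -> [1]
DUP     -> [1, 1]
ADD     -> [2]
PUSH 11 -> [2, 11]
GT      -> [0]
DUP     -> [0, 0]
NEG     -> [0, 0]
STORE 2 -> [0]
LOAD 2  -> [0, 0]
DUP     -> [0, 0, 0]
GT      -> [0, 0]

2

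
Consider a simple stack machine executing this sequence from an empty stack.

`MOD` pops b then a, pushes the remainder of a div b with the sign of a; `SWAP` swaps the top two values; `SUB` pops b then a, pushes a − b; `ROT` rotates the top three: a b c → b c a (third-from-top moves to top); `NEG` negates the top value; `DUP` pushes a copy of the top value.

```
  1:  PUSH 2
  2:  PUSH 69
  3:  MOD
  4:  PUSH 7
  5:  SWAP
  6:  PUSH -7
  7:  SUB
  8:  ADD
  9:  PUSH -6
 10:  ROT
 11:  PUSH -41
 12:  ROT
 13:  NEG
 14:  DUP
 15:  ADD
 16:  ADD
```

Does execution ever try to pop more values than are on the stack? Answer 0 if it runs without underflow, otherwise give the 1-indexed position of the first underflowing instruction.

10

PUSH 2  → 2
PUSH 69 → 2 69
MOD     → 2
PUSH 7  → 2 7
SWAP    → 7 2
PUSH -7 → 7 2 -7
SUB     → 7 9
ADD     → 16
PUSH -6 → 16 -6
ROT  — needs 3 operands, stack has 2 → underflow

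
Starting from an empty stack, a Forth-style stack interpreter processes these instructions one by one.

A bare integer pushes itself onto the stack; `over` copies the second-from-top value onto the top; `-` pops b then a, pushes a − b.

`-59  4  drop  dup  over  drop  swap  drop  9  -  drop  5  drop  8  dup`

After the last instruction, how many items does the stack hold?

-59  → [-59]
4    → [-59, 4]
drop → [-59]
dup  → [-59, -59]
over → [-59, -59, -59]
drop → [-59, -59]
swap → [-59, -59]
drop → [-59]
9    → [-59, 9]
-    → [-68]
drop → []
5    → [5]
drop → []
8    → [8]
dup  → [8, 8]

2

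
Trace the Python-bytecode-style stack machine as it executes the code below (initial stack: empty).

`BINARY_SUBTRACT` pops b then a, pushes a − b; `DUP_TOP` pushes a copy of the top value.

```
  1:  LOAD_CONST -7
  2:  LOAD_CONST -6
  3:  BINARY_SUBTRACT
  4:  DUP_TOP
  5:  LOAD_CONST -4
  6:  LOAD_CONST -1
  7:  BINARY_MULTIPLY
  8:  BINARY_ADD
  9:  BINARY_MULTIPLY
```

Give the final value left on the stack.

-3

LOAD_CONST -7   : -7
LOAD_CONST -6   : -7 -6
BINARY_SUBTRACT : -1
DUP_TOP         : -1 -1
LOAD_CONST -4   : -1 -1 -4
LOAD_CONST -1   : -1 -1 -4 -1
BINARY_MULTIPLY : -1 -1 4
BINARY_ADD      : -1 3
BINARY_MULTIPLY : -3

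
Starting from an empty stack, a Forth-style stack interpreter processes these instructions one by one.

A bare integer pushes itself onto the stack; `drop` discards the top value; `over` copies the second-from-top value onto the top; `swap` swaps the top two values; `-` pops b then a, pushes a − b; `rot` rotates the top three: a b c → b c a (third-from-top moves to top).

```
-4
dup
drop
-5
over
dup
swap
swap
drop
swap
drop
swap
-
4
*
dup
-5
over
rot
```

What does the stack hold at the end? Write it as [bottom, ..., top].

[0, -5, 0, 0]

-4   -> -4
dup  -> -4 -4
drop -> -4
-5   -> -4 -5
over -> -4 -5 -4
dup  -> -4 -5 -4 -4
swap -> -4 -5 -4 -4
swap -> -4 -5 -4 -4
drop -> -4 -5 -4
swap -> -4 -4 -5
drop -> -4 -4
swap -> -4 -4
-    -> 0
4    -> 0 4
*    -> 0
dup  -> 0 0
-5   -> 0 0 -5
over -> 0 0 -5 0
rot  -> 0 -5 0 0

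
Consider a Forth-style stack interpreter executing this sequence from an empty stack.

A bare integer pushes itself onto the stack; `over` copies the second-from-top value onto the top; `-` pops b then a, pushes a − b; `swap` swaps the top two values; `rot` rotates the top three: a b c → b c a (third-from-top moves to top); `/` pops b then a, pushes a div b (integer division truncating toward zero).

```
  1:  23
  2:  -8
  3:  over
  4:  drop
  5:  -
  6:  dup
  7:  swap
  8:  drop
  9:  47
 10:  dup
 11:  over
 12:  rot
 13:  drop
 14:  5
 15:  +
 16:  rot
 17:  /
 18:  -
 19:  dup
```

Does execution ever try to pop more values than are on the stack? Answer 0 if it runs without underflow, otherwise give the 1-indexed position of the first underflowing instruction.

0

23   : 23
-8   : 23 -8
over : 23 -8 23
drop : 23 -8
-    : 31
dup  : 31 31
swap : 31 31
drop : 31
47   : 31 47
dup  : 31 47 47
over : 31 47 47 47
rot  : 31 47 47 47
drop : 31 47 47
5    : 31 47 47 5
+    : 31 47 52
rot  : 47 52 31
/    : 47 1
-    : 46
dup  : 46 46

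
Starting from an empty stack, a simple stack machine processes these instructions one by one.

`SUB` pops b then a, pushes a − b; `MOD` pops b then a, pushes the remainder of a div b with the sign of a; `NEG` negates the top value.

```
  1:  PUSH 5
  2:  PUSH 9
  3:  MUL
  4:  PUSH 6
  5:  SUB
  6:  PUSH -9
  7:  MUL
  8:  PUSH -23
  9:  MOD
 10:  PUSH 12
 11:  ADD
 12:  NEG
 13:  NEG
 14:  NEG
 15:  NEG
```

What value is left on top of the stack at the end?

6

PUSH 5   : 5
PUSH 9   : 5 9
MUL      : 45
PUSH 6   : 45 6
SUB      : 39
PUSH -9  : 39 -9
MUL      : -351
PUSH -23 : -351 -23
MOD      : -6
PUSH 12  : -6 12
ADD      : 6
NEG      : -6
NEG      : 6
NEG      : -6
NEG      : 6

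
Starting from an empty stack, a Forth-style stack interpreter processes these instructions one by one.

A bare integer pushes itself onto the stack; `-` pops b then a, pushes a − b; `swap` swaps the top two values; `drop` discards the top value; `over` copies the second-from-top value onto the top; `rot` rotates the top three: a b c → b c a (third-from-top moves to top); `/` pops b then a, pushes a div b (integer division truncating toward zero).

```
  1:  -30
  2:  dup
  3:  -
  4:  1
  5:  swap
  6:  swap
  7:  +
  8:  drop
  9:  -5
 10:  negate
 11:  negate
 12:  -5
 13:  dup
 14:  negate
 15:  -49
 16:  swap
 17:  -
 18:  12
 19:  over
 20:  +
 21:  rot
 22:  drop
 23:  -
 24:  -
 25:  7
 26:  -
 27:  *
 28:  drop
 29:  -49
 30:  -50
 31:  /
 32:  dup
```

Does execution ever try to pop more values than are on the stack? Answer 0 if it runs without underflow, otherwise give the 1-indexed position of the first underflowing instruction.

-30    → -30
dup    → -30 -30
-      → 0
1      → 0 1
swap   → 1 0
swap   → 0 1
+      → 1
drop   → (empty)
-5     → -5
negate → 5
negate → -5
-5     → -5 -5
dup    → -5 -5 -5
negate → -5 -5 5
-49    → -5 -5 5 -49
swap   → -5 -5 -49 5
-      → -5 -5 -54
12     → -5 -5 -54 12
over   → -5 -5 -54 12 -54
+      → -5 -5 -54 -42
rot    → -5 -54 -42 -5
drop   → -5 -54 -42
-      → -5 -12
-      → 7
7      → 7 7
-      → 0
*  — needs 2 operands, stack has 1 → underflow

27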